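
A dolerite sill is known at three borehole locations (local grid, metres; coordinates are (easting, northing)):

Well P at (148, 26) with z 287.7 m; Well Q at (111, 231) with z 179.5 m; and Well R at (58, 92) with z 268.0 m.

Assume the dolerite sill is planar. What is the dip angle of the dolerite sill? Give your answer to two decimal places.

Two edge vectors: Well P→Well Q = (-37, 205, -108.2), Well P→Well R = (-90, 66, -19.7).
Normal n = (Well P→Well Q) × (Well P→Well R) = (3102.7, 9009.1, 16008).
So ∂z/∂E = −n_x/n_z = −0.19382 and ∂z/∂N = −n_y/n_z = −0.56279.
Gradient magnitude |∇z| = √(a² + b²) = √(0.03757 + 0.31673) = 0.59523.
True dip = arctan(0.59523) = 30.76°, dipping toward NNE (azimuth ≈ 019°).

30.76°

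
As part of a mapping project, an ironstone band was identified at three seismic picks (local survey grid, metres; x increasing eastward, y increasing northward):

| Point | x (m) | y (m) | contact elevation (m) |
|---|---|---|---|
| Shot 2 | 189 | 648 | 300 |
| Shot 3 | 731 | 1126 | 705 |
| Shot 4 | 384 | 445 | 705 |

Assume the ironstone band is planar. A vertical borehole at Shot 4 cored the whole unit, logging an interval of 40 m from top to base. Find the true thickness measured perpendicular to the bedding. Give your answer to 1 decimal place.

Two edge vectors: Shot 2→Shot 3 = (542, 478, 405), Shot 2→Shot 4 = (195, -203, 405).
Normal n = (Shot 2→Shot 3) × (Shot 2→Shot 4) = (275805, -140535, -203236).
So ∂z/∂x = −n_x/n_z = 1.35707 and ∂z/∂y = −n_y/n_z = −0.69149.
|∇z| = √(a²+b²) = 1.52308, so dip δ = arctan(1.52308) = 56.71°.
True thickness = vertical thickness × cos δ = 40 × cos 56.71° = 22.0 m.

22.0 m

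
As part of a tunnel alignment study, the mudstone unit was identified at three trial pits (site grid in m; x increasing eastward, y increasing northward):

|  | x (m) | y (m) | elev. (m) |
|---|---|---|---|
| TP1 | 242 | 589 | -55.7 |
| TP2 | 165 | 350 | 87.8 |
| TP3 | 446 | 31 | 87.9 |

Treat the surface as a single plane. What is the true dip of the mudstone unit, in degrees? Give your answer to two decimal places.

33.62°

Let the plane be z = a·x + b·y + c.
TP2−TP1: −77a − 239b = 143.5;  TP3−TP1: 204a − 558b = 143.6.
Solving gives a = −0.49882, b = −0.43971.
Gradient magnitude |∇z| = √(a² + b²) = √(0.24882 + 0.19335) = 0.66496.
True dip = arctan(0.66496) = 33.62°, dipping toward NE (azimuth ≈ 049°).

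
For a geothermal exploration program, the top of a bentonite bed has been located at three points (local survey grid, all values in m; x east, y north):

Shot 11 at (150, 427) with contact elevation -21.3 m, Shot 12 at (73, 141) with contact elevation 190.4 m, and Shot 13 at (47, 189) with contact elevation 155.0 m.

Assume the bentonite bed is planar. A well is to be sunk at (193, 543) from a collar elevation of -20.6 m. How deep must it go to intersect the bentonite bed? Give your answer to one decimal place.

Two edge vectors: Shot 11→Shot 12 = (-77, -286, 211.7), Shot 11→Shot 13 = (-103, -238, 176.3).
Normal n = (Shot 11→Shot 12) × (Shot 11→Shot 13) = (-37.2, -8230, -11132).
So ∂z/∂x = −n_x/n_z = −0.00334 and ∂z/∂y = −n_y/n_z = −0.73931.
Intercept c from Shot 11: -21.3 + 0.50 + 315.69 = 294.89.
At (193, 543): z_contact = −0.64 − 401.45 + 294.89 = -107.20 m.
Depth below ground = -20.6 − (-107.20) = 86.6 m.

86.6 m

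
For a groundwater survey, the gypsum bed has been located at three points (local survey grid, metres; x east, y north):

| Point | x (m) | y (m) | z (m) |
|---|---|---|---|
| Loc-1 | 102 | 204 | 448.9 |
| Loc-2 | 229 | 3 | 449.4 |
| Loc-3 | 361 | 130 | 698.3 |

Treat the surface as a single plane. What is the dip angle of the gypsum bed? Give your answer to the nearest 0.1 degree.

Two edge vectors: Loc-1→Loc-2 = (127, -201, 0.5), Loc-1→Loc-3 = (259, -74, 249.4).
Normal n = (Loc-1→Loc-2) × (Loc-1→Loc-3) = (-50092.4, -31544.3, 42661).
So ∂z/∂x = −n_x/n_z = 1.17420 and ∂z/∂y = −n_y/n_z = 0.73942.
Gradient magnitude |∇z| = √(a² + b²) = √(1.37874 + 0.54674) = 1.38762.
True dip = arctan(1.38762) = 54.2°, dipping toward WSW (azimuth ≈ 238°).

54.2°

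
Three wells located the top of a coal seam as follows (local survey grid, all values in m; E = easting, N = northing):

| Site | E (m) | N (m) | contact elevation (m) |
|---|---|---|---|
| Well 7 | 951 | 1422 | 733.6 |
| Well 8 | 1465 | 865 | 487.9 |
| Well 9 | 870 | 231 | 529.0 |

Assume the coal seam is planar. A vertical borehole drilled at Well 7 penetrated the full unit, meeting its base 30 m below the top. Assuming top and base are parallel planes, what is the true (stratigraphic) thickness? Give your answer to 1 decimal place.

Let the plane be z = a·E + b·N + c.
Well 8−Well 7: 514a − 557b = −245.7;  Well 9−Well 7: −81a − 1191b = −204.6.
Solving gives a = −0.27182, b = 0.19028.
|∇z| = √(a²+b²) = 0.33180, so dip δ = arctan(0.33180) = 18.36°.
True thickness = vertical thickness × cos δ = 30 × cos 18.36° = 28.5 m.

28.5 m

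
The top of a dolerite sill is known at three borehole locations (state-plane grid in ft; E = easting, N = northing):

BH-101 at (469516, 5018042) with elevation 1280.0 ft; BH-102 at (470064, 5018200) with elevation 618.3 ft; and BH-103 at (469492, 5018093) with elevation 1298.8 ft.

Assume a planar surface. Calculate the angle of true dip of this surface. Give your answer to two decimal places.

Two edge vectors: BH-101→BH-102 = (548, 158, -661.7), BH-101→BH-103 = (-24, 51, 18.8).
Normal n = (BH-101→BH-102) × (BH-101→BH-103) = (36717.1, 5578.4, 31740).
So ∂z/∂E = −n_x/n_z = −1.15681 and ∂z/∂N = −n_y/n_z = −0.17575.
Gradient magnitude |∇z| = √(a² + b²) = √(1.33821 + 0.03089) = 1.17008.
True dip = arctan(1.17008) = 49.48°, dipping toward E (azimuth ≈ 081°).

49.48°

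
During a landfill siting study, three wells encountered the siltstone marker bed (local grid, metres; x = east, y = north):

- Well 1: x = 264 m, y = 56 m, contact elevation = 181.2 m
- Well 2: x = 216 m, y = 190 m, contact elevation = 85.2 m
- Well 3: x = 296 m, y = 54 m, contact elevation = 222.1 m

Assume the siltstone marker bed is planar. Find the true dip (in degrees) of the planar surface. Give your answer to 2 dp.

52.20°

Let the plane be z = a·x + b·y + c.
Well 2−Well 1: −48a + 134b = −96;  Well 3−Well 1: 32a − 2b = 40.9.
Solving gives a = 1.26159, b = −0.26450.
Gradient magnitude |∇z| = √(a² + b²) = √(1.59162 + 0.06996) = 1.28902.
True dip = arctan(1.28902) = 52.20°, dipping toward WNW (azimuth ≈ 282°).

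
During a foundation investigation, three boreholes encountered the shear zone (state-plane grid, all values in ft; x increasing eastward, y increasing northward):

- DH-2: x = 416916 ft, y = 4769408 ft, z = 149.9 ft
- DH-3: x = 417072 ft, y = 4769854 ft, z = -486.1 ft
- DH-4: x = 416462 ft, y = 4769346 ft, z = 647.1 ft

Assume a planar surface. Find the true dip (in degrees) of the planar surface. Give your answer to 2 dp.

Two edge vectors: DH-2→DH-3 = (156, 446, -636), DH-2→DH-4 = (-454, -62, 497.2).
Normal n = (DH-2→DH-3) × (DH-2→DH-4) = (182319.2, 211180.8, 192812).
So ∂z/∂x = −n_x/n_z = −0.94558 and ∂z/∂y = −n_y/n_z = −1.09527.
Gradient magnitude |∇z| = √(a² + b²) = √(0.89412 + 1.19961) = 1.44697.
True dip = arctan(1.44697) = 55.35°, dipping toward NE (azimuth ≈ 041°).

55.35°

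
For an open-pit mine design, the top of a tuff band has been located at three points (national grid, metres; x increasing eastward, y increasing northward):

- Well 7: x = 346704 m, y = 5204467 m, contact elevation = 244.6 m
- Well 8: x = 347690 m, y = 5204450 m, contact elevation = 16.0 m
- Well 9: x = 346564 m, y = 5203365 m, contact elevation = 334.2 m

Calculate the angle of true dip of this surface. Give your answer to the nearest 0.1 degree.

13.4°

Let the plane be z = a·x + b·y + c.
Well 8−Well 7: 986a − 17b = −228.6;  Well 9−Well 7: −140a − 1102b = 89.6.
Solving gives a = −0.23274, b = −0.05174.
Gradient magnitude |∇z| = √(a² + b²) = √(0.05417 + 0.00268) = 0.23842.
True dip = arctan(0.23842) = 13.4°, dipping toward ENE (azimuth ≈ 077°).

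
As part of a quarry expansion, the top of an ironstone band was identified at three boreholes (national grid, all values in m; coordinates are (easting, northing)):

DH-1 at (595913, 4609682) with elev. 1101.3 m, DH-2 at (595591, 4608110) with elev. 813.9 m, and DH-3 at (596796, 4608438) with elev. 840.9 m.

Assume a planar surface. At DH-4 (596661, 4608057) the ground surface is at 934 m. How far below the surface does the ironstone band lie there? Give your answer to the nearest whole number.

Two edge vectors: DH-1→DH-2 = (-322, -1572, -287.4), DH-1→DH-3 = (883, -1244, -260.4).
Normal n = (DH-1→DH-2) × (DH-1→DH-3) = (51823.2, -337623, 1788644).
So ∂z/∂E = −n_x/n_z = −0.02897346 and ∂z/∂N = −n_y/n_z = 0.18875919.
Intercept c from DH-1: 1101.3 + 17265.66 − 870119.86 = −851752.90.
At (596661, 4608057): z_contact = −17287.3 + 869813.1 − 851752.90 = 772.9 m.
Depth below ground = 934 − 772.9 = 161 m.

161 m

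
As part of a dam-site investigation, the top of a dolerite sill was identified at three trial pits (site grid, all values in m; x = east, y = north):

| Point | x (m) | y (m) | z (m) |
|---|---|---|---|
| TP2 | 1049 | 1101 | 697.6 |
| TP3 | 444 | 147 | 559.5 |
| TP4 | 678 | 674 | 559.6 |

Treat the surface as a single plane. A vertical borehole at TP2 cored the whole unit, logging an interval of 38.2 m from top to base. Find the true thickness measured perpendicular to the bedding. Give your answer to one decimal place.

29.4 m

Let the plane be z = a·x + b·y + c.
TP3−TP2: −605a − 954b = −138.1;  TP4−TP2: −371a − 427b = −138.
Solving gives a = 0.76029, b = −0.33740.
|∇z| = √(a²+b²) = 0.83180, so dip δ = arctan(0.83180) = 39.75°.
True thickness = vertical thickness × cos δ = 38.2 × cos 39.75° = 29.4 m.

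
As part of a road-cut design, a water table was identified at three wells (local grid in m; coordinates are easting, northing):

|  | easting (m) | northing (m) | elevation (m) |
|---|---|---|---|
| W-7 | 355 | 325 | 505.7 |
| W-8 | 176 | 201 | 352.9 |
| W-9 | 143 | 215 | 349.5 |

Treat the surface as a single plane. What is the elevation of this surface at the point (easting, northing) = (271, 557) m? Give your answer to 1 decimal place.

Let the plane be z = a·easting + b·northing + c.
W-8−W-7: −179a − 124b = −152.8;  W-9−W-7: −212a − 110b = −156.2.
Solving gives a = 0.38812, b = 0.67199.
Then c = 505.7 − a·355 − b·325 = 149.52.
At (271, 557): z = 105.2 + 374.3 + 149.52 = 629.0 m.

629.0 m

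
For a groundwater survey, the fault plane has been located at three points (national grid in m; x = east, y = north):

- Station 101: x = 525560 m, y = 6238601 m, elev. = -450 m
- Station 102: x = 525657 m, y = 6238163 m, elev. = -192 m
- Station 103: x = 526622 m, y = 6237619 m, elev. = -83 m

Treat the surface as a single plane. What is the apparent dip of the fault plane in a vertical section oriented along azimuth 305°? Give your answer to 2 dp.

Two edge vectors: Station 101→Station 102 = (97, -438, 258), Station 101→Station 103 = (1062, -982, 367).
Normal n = (Station 101→Station 102) × (Station 101→Station 103) = (92610, 238397, 369902).
So ∂z/∂x = −n_x/n_z = −0.25036 and ∂z/∂y = −n_y/n_z = −0.64449.
Unit vector along 305° is (sin 305°, cos 305°) = (-0.8192, 0.5736).
Slope in that direction = a·(-0.8192) + b·(0.5736) = −0.16458.
Apparent dip = arctan|0.16458| = 9.35° (true dip is 34.7°, so apparent ≤ true as expected).

9.35°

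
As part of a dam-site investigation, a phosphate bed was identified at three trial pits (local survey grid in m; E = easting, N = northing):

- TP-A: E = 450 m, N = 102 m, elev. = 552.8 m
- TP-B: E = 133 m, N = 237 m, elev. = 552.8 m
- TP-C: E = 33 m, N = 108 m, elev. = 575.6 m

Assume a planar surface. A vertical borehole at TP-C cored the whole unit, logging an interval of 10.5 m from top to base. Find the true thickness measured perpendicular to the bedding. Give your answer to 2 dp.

Two edge vectors: TP-A→TP-B = (-317, 135, 0), TP-A→TP-C = (-417, 6, 22.8).
Normal n = (TP-A→TP-B) × (TP-A→TP-C) = (3078, 7227.6, 54393).
So ∂z/∂E = −n_x/n_z = −0.05659 and ∂z/∂N = −n_y/n_z = −0.13288.
|∇z| = √(a²+b²) = 0.14443, so dip δ = arctan(0.14443) = 8.22°.
True thickness = vertical thickness × cos δ = 10.5 × cos 8.22° = 10.39 m.

10.39 m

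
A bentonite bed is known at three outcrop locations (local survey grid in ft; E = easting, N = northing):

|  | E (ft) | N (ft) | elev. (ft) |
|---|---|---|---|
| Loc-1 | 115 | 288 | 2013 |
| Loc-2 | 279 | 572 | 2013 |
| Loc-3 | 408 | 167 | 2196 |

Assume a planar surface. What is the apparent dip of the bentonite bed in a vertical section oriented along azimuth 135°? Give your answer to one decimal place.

29.4°

Two edge vectors: Loc-1→Loc-2 = (164, 284, 0), Loc-1→Loc-3 = (293, -121, 183).
Normal n = (Loc-1→Loc-2) × (Loc-1→Loc-3) = (51972, -30012, -103056).
So ∂z/∂E = −n_x/n_z = 0.50431 and ∂z/∂N = −n_y/n_z = −0.29122.
Unit vector along 135° is (sin 135°, cos 135°) = (0.7071, -0.7071).
Slope in that direction = a·(0.7071) + b·(-0.7071) = 0.56252.
Apparent dip = arctan|0.56252| = 29.4° (true dip is 30.2°, so apparent ≤ true as expected).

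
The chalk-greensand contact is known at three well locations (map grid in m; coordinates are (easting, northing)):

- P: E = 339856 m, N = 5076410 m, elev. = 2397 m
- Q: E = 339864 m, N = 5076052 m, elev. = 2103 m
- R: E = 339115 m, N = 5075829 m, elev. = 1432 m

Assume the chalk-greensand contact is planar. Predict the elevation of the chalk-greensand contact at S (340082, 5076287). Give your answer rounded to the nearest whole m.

Two edge vectors: P→Q = (8, -358, -294), P→R = (-741, -581, -965).
Normal n = (P→Q) × (P→R) = (174656, 225574, -269926).
So ∂z/∂E = −n_x/n_z = 0.64705141 and ∂z/∂N = −n_y/n_z = 0.83568830.
Intercept c from P: 2397 − 219904.31 − 4242296.44 = −4459803.75.
At (340082, 5076287): z = 220050.5 + 4242193.7 − 4459803.75 = 2440.4 m.

2440 m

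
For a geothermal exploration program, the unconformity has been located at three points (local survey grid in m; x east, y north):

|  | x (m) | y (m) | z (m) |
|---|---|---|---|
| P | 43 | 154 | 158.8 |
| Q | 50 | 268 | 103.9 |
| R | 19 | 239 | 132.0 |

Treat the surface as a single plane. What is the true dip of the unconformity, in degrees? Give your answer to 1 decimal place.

33.5°

Let the plane be z = a·x + b·y + c.
Q−P: 7a + 114b = −54.9;  R−P: −24a + 85b = −26.8.
Solving gives a = −0.48373, b = −0.45188.
Gradient magnitude |∇z| = √(a² + b²) = √(0.23399 + 0.20419) = 0.66196.
True dip = arctan(0.66196) = 33.5°, dipping toward NE (azimuth ≈ 047°).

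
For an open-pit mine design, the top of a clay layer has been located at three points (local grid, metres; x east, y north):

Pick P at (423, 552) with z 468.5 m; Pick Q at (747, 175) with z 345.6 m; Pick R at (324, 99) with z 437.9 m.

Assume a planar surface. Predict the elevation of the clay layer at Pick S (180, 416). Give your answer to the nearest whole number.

Two edge vectors: Pick P→Pick Q = (324, -377, -122.9), Pick P→Pick R = (-99, -453, -30.6).
Normal n = (Pick P→Pick Q) × (Pick P→Pick R) = (-44137.5, 22081.5, -184095).
So ∂z/∂x = −n_x/n_z = −0.23975 and ∂z/∂y = −n_y/n_z = 0.11995.
Intercept c from Pick P: 468.5 + 101.42 − 66.21 = 503.71.
At (180, 416): z = −43.2 + 49.9 + 503.71 = 510.4 m.

510 m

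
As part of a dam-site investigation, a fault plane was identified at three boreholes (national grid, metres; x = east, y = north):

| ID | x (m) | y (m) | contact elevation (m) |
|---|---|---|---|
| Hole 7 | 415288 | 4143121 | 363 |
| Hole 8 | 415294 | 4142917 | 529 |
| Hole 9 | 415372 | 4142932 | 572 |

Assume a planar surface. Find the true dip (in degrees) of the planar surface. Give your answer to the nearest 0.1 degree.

Two edge vectors: Hole 7→Hole 8 = (6, -204, 166), Hole 7→Hole 9 = (84, -189, 209).
Normal n = (Hole 7→Hole 8) × (Hole 7→Hole 9) = (-11262, 12690, 16002).
So ∂z/∂x = −n_x/n_z = 0.70379 and ∂z/∂y = −n_y/n_z = −0.79303.
Gradient magnitude |∇z| = √(a² + b²) = √(0.49532 + 0.62889) = 1.06029.
True dip = arctan(1.06029) = 46.7°, dipping toward NW (azimuth ≈ 318°).

46.7°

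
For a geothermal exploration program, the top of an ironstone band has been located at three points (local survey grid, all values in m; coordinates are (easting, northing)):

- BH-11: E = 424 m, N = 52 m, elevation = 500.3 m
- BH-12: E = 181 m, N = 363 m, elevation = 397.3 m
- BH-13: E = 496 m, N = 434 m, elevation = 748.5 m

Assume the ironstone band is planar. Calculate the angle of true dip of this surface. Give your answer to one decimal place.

48.0°

Two edge vectors: BH-11→BH-12 = (-243, 311, -103), BH-11→BH-13 = (72, 382, 248.2).
Normal n = (BH-11→BH-12) × (BH-11→BH-13) = (116536.2, 52896.6, -115218).
So ∂z/∂E = −n_x/n_z = 1.01144 and ∂z/∂N = −n_y/n_z = 0.45910.
Gradient magnitude |∇z| = √(a² + b²) = √(1.02301 + 0.21077) = 1.11076.
True dip = arctan(1.11076) = 48.0°, dipping toward WSW (azimuth ≈ 246°).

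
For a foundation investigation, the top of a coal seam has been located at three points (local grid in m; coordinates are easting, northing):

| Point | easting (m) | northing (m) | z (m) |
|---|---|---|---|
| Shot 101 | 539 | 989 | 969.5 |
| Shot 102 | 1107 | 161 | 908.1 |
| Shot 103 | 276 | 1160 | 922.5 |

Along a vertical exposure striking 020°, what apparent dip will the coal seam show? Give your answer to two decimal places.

25.35°

Two edge vectors: Shot 101→Shot 102 = (568, -828, -61.4), Shot 101→Shot 103 = (-263, 171, -47).
Normal n = (Shot 101→Shot 102) × (Shot 101→Shot 103) = (49415.4, 42844.2, -120636).
So ∂z/∂easting = −n_x/n_z = 0.40962 and ∂z/∂northing = −n_y/n_z = 0.35515.
Unit vector along 020° is (sin 20°, cos 20°) = (0.3420, 0.9397).
Slope in that direction = a·(0.3420) + b·(0.9397) = 0.47383.
Apparent dip = arctan|0.47383| = 25.35° (true dip is 28.5°, so apparent ≤ true as expected).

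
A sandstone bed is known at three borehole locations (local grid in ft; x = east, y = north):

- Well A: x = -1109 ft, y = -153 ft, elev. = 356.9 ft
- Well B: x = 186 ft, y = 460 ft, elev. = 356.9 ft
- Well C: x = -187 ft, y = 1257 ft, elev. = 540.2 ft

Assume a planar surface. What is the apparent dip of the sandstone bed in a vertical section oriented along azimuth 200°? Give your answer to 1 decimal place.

8.3°

Let the plane be z = a·x + b·y + c.
Well B−Well A: 1295a + 613b = 0;  Well C−Well A: 922a + 1410b = 183.3.
Solving gives a = −0.08912, b = 0.18828.
Unit vector along 200° is (sin 200°, cos 200°) = (-0.3420, -0.9397).
Slope in that direction = a·(-0.3420) + b·(-0.9397) = −0.14644.
Apparent dip = arctan|0.14644| = 8.3° (true dip is 11.8°, so apparent ≤ true as expected).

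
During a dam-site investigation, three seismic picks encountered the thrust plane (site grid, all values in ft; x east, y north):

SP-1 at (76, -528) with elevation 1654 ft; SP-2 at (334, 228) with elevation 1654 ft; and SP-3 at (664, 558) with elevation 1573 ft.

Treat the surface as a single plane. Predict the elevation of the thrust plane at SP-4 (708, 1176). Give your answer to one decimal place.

1635.2 ft

Two edge vectors: SP-1→SP-2 = (258, 756, 0), SP-1→SP-3 = (588, 1086, -81).
Normal n = (SP-1→SP-2) × (SP-1→SP-3) = (-61236, 20898, -164340).
So ∂z/∂x = −n_x/n_z = −0.372618 and ∂z/∂y = −n_y/n_z = 0.127163.
Intercept c from SP-1: 1654 + 28.32 + 67.14 = 1749.46.
At (708, 1176): z = −263.8 + 149.5 + 1749.46 = 1635.2 ft.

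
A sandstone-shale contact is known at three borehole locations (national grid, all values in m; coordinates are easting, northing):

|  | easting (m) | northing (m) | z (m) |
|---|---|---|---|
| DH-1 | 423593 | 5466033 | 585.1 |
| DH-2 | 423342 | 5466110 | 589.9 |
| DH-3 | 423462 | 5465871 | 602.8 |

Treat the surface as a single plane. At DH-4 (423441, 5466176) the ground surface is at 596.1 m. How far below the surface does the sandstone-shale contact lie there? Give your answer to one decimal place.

Let the plane be z = a·easting + b·northing + c.
DH-2−DH-1: −251a + 77b = 4.8;  DH-3−DH-1: −131a − 162b = 17.7.
Solving gives a = −0.042178171, b = −0.075152220.
Then c = 585.1 − a·423593 − b·5466033 = 429235.99.
At (423441, 5466176): z_contact = −17859.97 − 410795.26 + 429235.99 = 580.76 m.
Depth below ground = 596.1 − 580.76 = 15.3 m.

15.3 m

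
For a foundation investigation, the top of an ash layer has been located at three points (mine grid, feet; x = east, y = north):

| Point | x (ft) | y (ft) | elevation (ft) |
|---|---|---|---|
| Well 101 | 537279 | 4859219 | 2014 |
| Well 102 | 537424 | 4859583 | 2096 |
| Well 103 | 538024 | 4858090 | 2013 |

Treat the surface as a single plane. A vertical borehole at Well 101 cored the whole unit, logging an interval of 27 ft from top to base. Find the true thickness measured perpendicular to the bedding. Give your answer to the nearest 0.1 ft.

Let the plane be z = a·x + b·y + c.
Well 102−Well 101: 145a + 364b = 82;  Well 103−Well 101: 745a − 1129b = −1.
Solving gives a = 0.21204, b = 0.14081.
|∇z| = √(a²+b²) = 0.25454, so dip δ = arctan(0.25454) = 14.28°.
True thickness = vertical thickness × cos δ = 27 × cos 14.28° = 26.2 ft.

26.2 ft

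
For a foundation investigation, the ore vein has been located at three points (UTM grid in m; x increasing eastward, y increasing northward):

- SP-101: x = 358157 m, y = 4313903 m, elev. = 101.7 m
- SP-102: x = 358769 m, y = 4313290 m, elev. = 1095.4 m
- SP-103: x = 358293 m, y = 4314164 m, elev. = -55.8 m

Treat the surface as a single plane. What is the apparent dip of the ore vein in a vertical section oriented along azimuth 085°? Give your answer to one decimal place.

Let the plane be z = a·x + b·y + c.
SP-102−SP-101: 612a − 613b = 993.7;  SP-103−SP-101: 136a + 261b = −157.5.
Solving gives a = 0.66972, b = −0.95242.
Unit vector along 085° is (sin 85°, cos 85°) = (0.9962, 0.0872).
Slope in that direction = a·(0.9962) + b·(0.0872) = 0.58416.
Apparent dip = arctan|0.58416| = 30.3° (true dip is 49.3°, so apparent ≤ true as expected).

30.3°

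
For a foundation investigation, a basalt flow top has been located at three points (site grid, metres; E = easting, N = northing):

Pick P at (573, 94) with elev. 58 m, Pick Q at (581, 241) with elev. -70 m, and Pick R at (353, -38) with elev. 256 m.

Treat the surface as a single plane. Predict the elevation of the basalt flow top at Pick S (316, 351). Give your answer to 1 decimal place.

Two edge vectors: Pick P→Pick Q = (8, 147, -128), Pick P→Pick R = (-220, -132, 198).
Normal n = (Pick P→Pick Q) × (Pick P→Pick R) = (12210, 26576, 31284).
So ∂z/∂E = −n_x/n_z = −0.39030 and ∂z/∂N = −n_y/n_z = −0.84951.
Intercept c from Pick P: 58 + 223.64 + 79.85 = 361.49.
At (316, 351): z = −123.3 − 298.2 + 361.49 = -60.0 m.

-60.0 m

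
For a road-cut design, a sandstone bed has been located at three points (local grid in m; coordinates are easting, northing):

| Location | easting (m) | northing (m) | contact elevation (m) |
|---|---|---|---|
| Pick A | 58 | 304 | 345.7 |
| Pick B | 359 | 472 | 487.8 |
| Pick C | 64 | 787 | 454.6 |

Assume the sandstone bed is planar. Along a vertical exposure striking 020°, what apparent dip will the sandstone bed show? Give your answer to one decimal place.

Two edge vectors: Pick A→Pick B = (301, 168, 142.1), Pick A→Pick C = (6, 483, 108.9).
Normal n = (Pick A→Pick B) × (Pick A→Pick C) = (-50339.1, -31926.3, 144375).
So ∂z/∂easting = −n_x/n_z = 0.34867 and ∂z/∂northing = −n_y/n_z = 0.22113.
Unit vector along 020° is (sin 20°, cos 20°) = (0.3420, 0.9397).
Slope in that direction = a·(0.3420) + b·(0.9397) = 0.32705.
Apparent dip = arctan|0.32705| = 18.1° (true dip is 22.4°, so apparent ≤ true as expected).

18.1°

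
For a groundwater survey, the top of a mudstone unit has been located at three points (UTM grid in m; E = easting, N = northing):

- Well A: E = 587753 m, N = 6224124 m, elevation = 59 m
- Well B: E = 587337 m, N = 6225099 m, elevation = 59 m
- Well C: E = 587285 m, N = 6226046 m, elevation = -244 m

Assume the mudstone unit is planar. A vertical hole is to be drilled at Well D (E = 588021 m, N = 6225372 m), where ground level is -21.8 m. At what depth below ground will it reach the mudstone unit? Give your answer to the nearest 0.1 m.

608.1 m

Let the plane be z = a·E + b·N + c.
Well B−Well A: −416a + 975b = 0;  Well C−Well A: −468a + 1922b = −303.
Solving gives a = −0.860665051, b = −0.367217088.
Then c = 59 − a·587753 − b·6224124 = 2791522.16.
At (588021, 6225372): z_contact = −506089.12 − 2286062.98 + 2791522.16 = -629.95 m.
Depth below ground = -21.8 − (-629.95) = 608.1 m.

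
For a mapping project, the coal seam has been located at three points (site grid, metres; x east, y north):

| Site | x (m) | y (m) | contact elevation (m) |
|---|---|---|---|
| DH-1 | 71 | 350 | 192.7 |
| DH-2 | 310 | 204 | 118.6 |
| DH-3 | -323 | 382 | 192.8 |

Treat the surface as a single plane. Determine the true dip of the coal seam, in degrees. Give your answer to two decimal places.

30.40°

Let the plane be z = a·x + b·y + c.
DH-2−DH-1: 239a − 146b = −74.1;  DH-3−DH-1: −394a + 32b = 0.1.
Solving gives a = 0.04725, b = 0.58488.
Gradient magnitude |∇z| = √(a² + b²) = √(0.00223 + 0.34209) = 0.58679.
True dip = arctan(0.58679) = 30.40°, dipping toward S (azimuth ≈ 185°).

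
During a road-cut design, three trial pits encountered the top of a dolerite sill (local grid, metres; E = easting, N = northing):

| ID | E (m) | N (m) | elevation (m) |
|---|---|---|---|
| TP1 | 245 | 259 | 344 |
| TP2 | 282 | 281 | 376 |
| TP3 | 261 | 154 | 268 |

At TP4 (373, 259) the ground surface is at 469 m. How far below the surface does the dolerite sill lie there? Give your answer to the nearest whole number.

74 m

Let the plane be z = a·E + b·N + c.
TP2−TP1: 37a + 22b = 32;  TP3−TP1: 16a − 105b = −76.
Solving gives a = 0.39840, b = 0.78452.
Then c = 344 − a·245 − b·259 = 43.20.
At (373, 259): z_contact = 148.6 + 203.2 + 43.20 = 395.0 m.
Depth below ground = 469 − 395.0 = 74 m.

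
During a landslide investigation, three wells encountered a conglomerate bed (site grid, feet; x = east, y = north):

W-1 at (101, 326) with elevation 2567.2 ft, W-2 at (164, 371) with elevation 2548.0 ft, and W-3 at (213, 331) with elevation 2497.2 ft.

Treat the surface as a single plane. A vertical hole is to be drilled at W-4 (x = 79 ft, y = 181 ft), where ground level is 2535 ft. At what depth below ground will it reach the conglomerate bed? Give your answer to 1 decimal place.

Let the plane be z = a·x + b·y + c.
W-2−W-1: 63a + 45b = −19.2;  W-3−W-1: 112a + 5b = −70.
Solving gives a = −0.64635, b = 0.47822.
Then c = 2567.2 − a·101 − b·326 = 2476.58.
At (79, 181): z_contact = −51.06 + 86.56 + 2476.58 = 2512.08 ft.
Depth below ground = 2535 − 2512.08 = 22.9 ft.

22.9 ft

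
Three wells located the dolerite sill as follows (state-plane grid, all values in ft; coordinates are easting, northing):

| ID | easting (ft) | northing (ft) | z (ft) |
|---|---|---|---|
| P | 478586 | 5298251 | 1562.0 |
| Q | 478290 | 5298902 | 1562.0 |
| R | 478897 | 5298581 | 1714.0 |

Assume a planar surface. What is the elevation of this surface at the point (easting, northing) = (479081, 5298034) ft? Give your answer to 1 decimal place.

1692.7 ft

Two edge vectors: P→Q = (-296, 651, 0), P→R = (311, 330, 152).
Normal n = (P→Q) × (P→R) = (98952, 44992, -300141).
So ∂z/∂easting = −n_x/n_z = 0.329685048 and ∂z/∂northing = −n_y/n_z = 0.149902879.
Intercept c from P: 1562 − 157782.65 − 794223.08 = −950443.73.
At (479081, 5298034): z = 157945.8 + 794190.5 − 950443.73 = 1692.7 ft.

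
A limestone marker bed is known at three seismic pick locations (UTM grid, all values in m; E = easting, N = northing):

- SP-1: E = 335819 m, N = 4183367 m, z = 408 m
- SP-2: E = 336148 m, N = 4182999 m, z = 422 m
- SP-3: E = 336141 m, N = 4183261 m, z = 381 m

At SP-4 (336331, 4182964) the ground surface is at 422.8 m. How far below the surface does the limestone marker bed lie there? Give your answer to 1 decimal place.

Let the plane be z = a·E + b·N + c.
SP-2−SP-1: 329a − 368b = 14;  SP-3−SP-1: 322a − 106b = −27.
Solving gives a = −0.136566932, b = −0.160137284.
Then c = 408 − a·335819 − b·4183367 = 716182.80.
At (336331, 4182964): z_contact = −45931.69 − 669848.50 + 716182.80 = 402.61 m.
Depth below ground = 422.8 − 402.61 = 20.2 m.

20.2 m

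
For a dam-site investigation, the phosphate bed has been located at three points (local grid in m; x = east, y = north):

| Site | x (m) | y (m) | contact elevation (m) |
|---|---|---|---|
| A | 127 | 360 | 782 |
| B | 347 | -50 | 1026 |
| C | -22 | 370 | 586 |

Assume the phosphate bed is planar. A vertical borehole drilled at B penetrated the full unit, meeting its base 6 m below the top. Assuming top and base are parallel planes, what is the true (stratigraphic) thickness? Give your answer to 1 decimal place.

3.6 m

Let the plane be z = a·x + b·y + c.
B−A: 220a − 410b = 244;  C−A: −149a + 10b = −196.
Solving gives a = 1.32314, b = 0.11486.
|∇z| = √(a²+b²) = 1.32812, so dip δ = arctan(1.32812) = 53.02°.
True thickness = vertical thickness × cos δ = 6 × cos 53.02° = 3.6 m.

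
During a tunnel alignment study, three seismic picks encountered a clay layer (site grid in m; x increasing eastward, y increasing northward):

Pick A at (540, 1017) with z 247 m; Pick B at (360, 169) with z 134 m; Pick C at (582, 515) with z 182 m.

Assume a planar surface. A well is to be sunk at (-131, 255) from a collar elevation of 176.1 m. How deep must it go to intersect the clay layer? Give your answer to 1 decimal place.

37.1 m

Two edge vectors: Pick A→Pick B = (-180, -848, -113), Pick A→Pick C = (42, -502, -65).
Normal n = (Pick A→Pick B) × (Pick A→Pick C) = (-1606, -16446, 125976).
So ∂z/∂x = −n_x/n_z = 0.012748 and ∂z/∂y = −n_y/n_z = 0.130549.
Intercept c from Pick A: 247 − 6.88 − 132.77 = 107.35.
At (-131, 255): z_contact = −1.67 + 33.29 + 107.35 = 138.97 m.
Depth below ground = 176.1 − 138.97 = 37.1 m.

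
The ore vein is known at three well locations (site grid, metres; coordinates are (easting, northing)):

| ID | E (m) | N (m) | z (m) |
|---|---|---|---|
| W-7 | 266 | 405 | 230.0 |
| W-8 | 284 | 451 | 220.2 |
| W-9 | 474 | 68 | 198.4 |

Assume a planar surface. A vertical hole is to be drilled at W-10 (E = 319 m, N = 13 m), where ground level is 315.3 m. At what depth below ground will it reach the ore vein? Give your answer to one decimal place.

64.6 m

Let the plane be z = a·E + b·N + c.
W-8−W-7: 18a + 46b = −9.8;  W-9−W-7: 208a − 337b = −31.6.
Solving gives a = −0.30422, b = −0.09400.
Then c = 230 − a·266 − b·405 = 348.99.
At (319, 13): z_contact = −97.05 − 1.22 + 348.99 = 250.72 m.
Depth below ground = 315.3 − 250.72 = 64.6 m.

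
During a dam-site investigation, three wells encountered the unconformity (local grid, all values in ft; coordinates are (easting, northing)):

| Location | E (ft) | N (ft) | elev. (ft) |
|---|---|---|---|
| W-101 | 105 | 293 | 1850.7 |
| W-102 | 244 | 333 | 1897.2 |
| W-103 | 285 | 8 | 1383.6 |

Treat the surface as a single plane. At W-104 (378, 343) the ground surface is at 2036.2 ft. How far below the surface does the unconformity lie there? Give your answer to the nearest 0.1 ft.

138.9 ft

Two edge vectors: W-101→W-102 = (139, 40, 46.5), W-101→W-103 = (180, -285, -467.1).
Normal n = (W-101→W-102) × (W-101→W-103) = (-5431.5, 73296.9, -46815).
So ∂z/∂E = −n_x/n_z = −0.11602 and ∂z/∂N = −n_y/n_z = 1.56567.
Intercept c from W-101: 1850.7 + 12.18 − 458.74 = 1404.14.
At (378, 343): z_contact = −43.86 + 537.03 + 1404.14 = 1897.31 ft.
Depth below ground = 2036.2 − 1897.31 = 138.9 ft.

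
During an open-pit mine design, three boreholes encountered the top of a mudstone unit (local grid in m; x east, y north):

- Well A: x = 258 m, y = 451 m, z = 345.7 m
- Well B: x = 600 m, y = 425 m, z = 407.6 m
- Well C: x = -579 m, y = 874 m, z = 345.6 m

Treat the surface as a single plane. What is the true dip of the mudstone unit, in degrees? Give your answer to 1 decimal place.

25.3°

Let the plane be z = a·x + b·y + c.
Well B−Well A: 342a − 26b = 61.9;  Well C−Well A: −837a + 423b = −0.1.
Solving gives a = 0.21302, b = 0.42127.
Gradient magnitude |∇z| = √(a² + b²) = √(0.04538 + 0.17747) = 0.47207.
True dip = arctan(0.47207) = 25.3°, dipping toward SSW (azimuth ≈ 207°).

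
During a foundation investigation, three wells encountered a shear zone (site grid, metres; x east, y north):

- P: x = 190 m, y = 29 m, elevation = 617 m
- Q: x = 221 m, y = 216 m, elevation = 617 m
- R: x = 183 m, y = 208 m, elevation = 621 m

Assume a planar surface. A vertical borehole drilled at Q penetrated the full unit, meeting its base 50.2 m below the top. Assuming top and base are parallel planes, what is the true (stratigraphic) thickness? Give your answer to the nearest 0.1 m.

Let the plane be z = a·x + b·y + c.
Q−P: 31a + 187b = 0;  R−P: −7a + 179b = 4.
Solving gives a = −0.10907, b = 0.01808.
|∇z| = √(a²+b²) = 0.11056, so dip δ = arctan(0.11056) = 6.31°.
True thickness = vertical thickness × cos δ = 50.2 × cos 6.31° = 49.9 m.

49.9 m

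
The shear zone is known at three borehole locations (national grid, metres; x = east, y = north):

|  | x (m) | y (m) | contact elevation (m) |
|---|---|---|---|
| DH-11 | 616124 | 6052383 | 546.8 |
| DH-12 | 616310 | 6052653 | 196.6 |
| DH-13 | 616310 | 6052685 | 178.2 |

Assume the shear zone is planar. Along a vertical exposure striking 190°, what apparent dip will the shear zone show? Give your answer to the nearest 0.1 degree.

Two edge vectors: DH-11→DH-12 = (186, 270, -350.2), DH-11→DH-13 = (186, 302, -368.6).
Normal n = (DH-11→DH-12) × (DH-11→DH-13) = (6238.4, 3422.4, 5952).
So ∂z/∂x = −n_x/n_z = −1.04812 and ∂z/∂y = −n_y/n_z = −0.57500.
Unit vector along 190° is (sin 190°, cos 190°) = (-0.1736, -0.9848).
Slope in that direction = a·(-0.1736) + b·(-0.9848) = 0.74827.
Apparent dip = arctan|0.74827| = 36.8° (true dip is 50.1°, so apparent ≤ true as expected).

36.8°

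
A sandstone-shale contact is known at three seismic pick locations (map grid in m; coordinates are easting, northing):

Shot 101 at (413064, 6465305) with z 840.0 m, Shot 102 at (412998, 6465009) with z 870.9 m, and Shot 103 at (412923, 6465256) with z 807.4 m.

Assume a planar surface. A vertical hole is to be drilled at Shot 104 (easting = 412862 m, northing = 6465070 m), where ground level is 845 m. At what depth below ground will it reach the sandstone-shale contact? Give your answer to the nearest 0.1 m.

Two edge vectors: Shot 101→Shot 102 = (-66, -296, 30.9), Shot 101→Shot 103 = (-141, -49, -32.6).
Normal n = (Shot 101→Shot 102) × (Shot 101→Shot 103) = (11163.7, -6508.5, -38502).
So ∂z/∂easting = −n_x/n_z = 0.289951171 and ∂z/∂northing = −n_y/n_z = −0.169043167.
Intercept c from Shot 101: 840 − 119768.39 + 1092915.63 = 973987.24.
At (412862, 6465070): z_contact = 119709.82 − 1092875.91 + 973987.24 = 821.16 m.
Depth below ground = 845 − 821.16 = 23.8 m.

23.8 m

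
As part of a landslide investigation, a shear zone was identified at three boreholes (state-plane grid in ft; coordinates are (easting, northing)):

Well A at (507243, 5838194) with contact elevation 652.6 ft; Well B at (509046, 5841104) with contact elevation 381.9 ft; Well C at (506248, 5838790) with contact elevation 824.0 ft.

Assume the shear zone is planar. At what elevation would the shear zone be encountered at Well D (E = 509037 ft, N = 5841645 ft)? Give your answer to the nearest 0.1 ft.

Two edge vectors: Well A→Well B = (1803, 2910, -270.7), Well A→Well C = (-995, 596, 171.4).
Normal n = (Well A→Well B) × (Well A→Well C) = (660111.2, -39687.7, 3970038).
So ∂z/∂E = −n_x/n_z = −0.166273270 and ∂z/∂N = −n_y/n_z = 0.009996806.
Intercept c from Well A: 652.6 + 84340.95 − 58363.29 = 26630.26.
At (509037, 5841645): z = −84639.2 + 58397.8 + 26630.26 = 388.8 ft.

388.8 ft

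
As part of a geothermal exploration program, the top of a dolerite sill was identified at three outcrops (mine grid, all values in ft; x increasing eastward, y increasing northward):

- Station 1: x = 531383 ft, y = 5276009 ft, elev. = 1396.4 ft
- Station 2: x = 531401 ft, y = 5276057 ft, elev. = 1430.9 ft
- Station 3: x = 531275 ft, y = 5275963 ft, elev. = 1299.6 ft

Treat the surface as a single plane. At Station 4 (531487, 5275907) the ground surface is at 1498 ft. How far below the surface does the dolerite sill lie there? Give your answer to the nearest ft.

Let the plane be z = a·x + b·y + c.
Station 2−Station 1: 18a + 48b = 34.5;  Station 3−Station 1: −108a − 46b = −96.8.
Solving gives a = 0.70234160, b = 0.45537190.
Then c = 1396.4 − a·531383 − b·5276009 = −2774362.23.
At (531487, 5275907): z_contact = 373285.4 + 2402499.8 − 2774362.23 = 1423.0 ft.
Depth below ground = 1498 − 1423.0 = 75 ft.

75 ft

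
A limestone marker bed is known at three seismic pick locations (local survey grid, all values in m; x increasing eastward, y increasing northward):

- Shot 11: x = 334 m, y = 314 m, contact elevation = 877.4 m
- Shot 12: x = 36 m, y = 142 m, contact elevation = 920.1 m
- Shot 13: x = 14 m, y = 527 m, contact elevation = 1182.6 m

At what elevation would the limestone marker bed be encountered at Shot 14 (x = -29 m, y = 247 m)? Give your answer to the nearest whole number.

Let the plane be z = a·x + b·y + c.
Shot 12−Shot 11: −298a − 172b = 42.7;  Shot 13−Shot 11: −320a + 213b = 305.2.
Solving gives a = −0.51968, b = 0.65212.
Then c = 877.4 − a·334 − b·314 = 846.21.
At (-29, 247): z = 15.1 + 161.1 + 846.21 = 1022.4 m.

1022 m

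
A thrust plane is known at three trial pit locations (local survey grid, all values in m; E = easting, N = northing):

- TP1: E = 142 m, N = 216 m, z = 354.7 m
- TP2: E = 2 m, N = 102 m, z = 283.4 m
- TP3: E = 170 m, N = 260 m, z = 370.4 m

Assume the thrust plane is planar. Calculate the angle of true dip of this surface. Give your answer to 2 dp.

24.66°

Two edge vectors: TP1→TP2 = (-140, -114, -71.3), TP1→TP3 = (28, 44, 15.7).
Normal n = (TP1→TP2) × (TP1→TP3) = (1347.4, 201.6, -2968).
So ∂z/∂E = −n_x/n_z = 0.45398 and ∂z/∂N = −n_y/n_z = 0.06792.
Gradient magnitude |∇z| = √(a² + b²) = √(0.20609 + 0.00461) = 0.45903.
True dip = arctan(0.45903) = 24.66°, dipping toward W (azimuth ≈ 261°).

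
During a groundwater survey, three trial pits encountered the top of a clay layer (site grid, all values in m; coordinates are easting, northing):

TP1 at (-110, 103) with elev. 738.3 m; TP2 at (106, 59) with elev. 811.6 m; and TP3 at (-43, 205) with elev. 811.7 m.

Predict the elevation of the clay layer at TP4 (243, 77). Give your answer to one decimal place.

878.2 m

Let the plane be z = a·easting + b·northing + c.
TP2−TP1: 216a − 44b = 73.3;  TP3−TP1: 67a + 102b = 73.4.
Solving gives a = 0.42859, b = 0.43808.
Then c = 738.3 − a·-110 − b·103 = 740.32.
At (243, 77): z = 104.1 + 33.7 + 740.32 = 878.2 m.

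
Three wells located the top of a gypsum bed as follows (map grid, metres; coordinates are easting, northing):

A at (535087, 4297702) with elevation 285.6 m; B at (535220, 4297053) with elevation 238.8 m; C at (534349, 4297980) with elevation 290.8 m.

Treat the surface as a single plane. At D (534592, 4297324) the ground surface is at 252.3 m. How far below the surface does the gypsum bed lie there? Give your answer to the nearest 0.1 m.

6.4 m

Let the plane be z = a·easting + b·northing + c.
B−A: 133a − 649b = −46.8;  C−A: −738a + 278b = 5.2.
Solving gives a = 0.021800592, b = 0.076578550.
Then c = 285.6 − a·535087 − b·4297702 = −340491.40.
At (534592, 4297324): z_contact = 11654.42 + 329082.84 − 340491.40 = 245.86 m.
Depth below ground = 252.3 − 245.86 = 6.4 m.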